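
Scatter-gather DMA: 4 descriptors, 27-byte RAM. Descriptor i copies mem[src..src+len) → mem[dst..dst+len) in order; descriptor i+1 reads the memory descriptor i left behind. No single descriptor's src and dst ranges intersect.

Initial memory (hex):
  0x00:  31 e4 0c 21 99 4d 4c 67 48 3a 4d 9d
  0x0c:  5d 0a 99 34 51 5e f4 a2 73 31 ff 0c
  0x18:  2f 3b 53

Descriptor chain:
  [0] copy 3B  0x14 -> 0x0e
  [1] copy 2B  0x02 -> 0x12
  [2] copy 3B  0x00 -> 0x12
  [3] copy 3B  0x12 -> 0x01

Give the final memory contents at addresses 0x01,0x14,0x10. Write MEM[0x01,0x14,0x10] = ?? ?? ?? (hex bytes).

[0] 0x14->0x0e len=3 : 73 31 ff
[1] 0x02->0x12 len=2 : 0c 21
[2] 0x00->0x12 len=3 : 31 e4 0c
[3] 0x12->0x01 len=3 : 31 e4 0c
query mem[0x01]=0x31, mem[0x14]=0x0c, mem[0x10]=0xff

MEM[0x01,0x14,0x10] = 31 0c ff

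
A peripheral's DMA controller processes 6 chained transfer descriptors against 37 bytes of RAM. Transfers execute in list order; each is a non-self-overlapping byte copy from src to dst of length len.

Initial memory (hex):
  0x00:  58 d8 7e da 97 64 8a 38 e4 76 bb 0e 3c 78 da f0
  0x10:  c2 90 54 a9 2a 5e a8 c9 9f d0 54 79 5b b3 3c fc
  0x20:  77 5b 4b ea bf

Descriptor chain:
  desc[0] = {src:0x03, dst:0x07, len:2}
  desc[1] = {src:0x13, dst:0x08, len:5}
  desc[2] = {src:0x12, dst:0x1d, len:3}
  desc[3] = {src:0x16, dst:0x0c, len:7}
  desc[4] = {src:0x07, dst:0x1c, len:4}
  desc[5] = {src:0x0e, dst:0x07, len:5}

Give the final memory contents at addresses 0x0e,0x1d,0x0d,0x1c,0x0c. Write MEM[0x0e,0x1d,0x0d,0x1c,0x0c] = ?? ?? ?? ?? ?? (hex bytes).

  after D0: wrote 2B at 0x07 = da97
  after D1: wrote 5B at 0x08 = a92a5ea8c9
  after D2: wrote 3B at 0x1d = 54a92a
  after D3: wrote 7B at 0x0c = a8c99fd054795b
  after D4: wrote 4B at 0x1c = daa92a5e
  after D5: wrote 5B at 0x07 = 9fd054795b
query mem[0x0e]=0x9f, mem[0x1d]=0xa9, mem[0x0d]=0xc9, mem[0x1c]=0xda, mem[0x0c]=0xa8

MEM[0x0e,0x1d,0x0d,0x1c,0x0c] = 9f a9 c9 da a8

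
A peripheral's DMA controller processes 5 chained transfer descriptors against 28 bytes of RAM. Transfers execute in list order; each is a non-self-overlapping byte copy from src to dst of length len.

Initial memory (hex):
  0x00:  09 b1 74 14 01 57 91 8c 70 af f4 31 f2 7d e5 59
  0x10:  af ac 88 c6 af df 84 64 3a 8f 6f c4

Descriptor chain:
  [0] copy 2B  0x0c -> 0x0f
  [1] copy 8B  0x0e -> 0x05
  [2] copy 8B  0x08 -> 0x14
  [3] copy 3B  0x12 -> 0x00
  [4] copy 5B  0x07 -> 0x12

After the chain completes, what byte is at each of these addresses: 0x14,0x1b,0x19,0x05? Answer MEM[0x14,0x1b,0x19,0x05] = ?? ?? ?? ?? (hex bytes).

MEM[0x14,0x1b,0x19,0x05] = 88 f2 7d e5

  after D0: wrote 2B at 0x0f = f27d
  after D1: wrote 8B at 0x05 = e5f27dac88c6afdf
  after D2: wrote 8B at 0x14 = ac88c6afdf7de5f2
  after D3: wrote 3B at 0x00 = 88c6ac
  after D4: wrote 5B at 0x12 = 7dac88c6af
query mem[0x14]=0x88, mem[0x1b]=0xf2, mem[0x19]=0x7d, mem[0x05]=0xe5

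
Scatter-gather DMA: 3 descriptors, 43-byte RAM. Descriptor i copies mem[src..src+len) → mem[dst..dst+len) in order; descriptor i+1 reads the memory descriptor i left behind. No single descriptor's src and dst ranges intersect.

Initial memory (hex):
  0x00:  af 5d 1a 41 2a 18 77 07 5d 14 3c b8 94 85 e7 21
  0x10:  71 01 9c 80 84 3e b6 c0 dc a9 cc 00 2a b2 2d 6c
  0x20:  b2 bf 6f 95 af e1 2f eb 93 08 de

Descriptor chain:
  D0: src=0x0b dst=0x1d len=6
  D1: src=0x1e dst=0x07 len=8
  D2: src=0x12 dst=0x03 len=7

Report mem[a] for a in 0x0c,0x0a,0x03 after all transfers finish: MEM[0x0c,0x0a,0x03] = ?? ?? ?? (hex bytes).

MEM[0x0c,0x0a,0x03] = 95 21 9c

[0] 0x0b->0x1d len=6 : b8 94 85 e7 21 71
[1] 0x1e->0x07 len=8 : 94 85 e7 21 71 95 af e1
[2] 0x12->0x03 len=7 : 9c 80 84 3e b6 c0 dc
query mem[0x0c]=0x95, mem[0x0a]=0x21, mem[0x03]=0x9c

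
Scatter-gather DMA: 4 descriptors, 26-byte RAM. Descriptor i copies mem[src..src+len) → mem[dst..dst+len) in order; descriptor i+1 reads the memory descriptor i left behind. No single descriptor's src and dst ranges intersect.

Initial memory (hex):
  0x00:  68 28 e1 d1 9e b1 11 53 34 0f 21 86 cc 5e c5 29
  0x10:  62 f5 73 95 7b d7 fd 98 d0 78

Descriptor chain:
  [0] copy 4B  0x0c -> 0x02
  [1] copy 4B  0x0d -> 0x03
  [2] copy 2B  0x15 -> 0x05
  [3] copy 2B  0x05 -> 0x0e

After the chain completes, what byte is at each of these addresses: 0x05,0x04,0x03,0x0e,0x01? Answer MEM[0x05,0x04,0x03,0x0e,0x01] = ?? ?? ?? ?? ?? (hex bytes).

D0: mem[0x02..0x05] <- [cc 5e c5 29]
D1: mem[0x03..0x06] <- [5e c5 29 62]
D2: mem[0x05..0x06] <- [d7 fd]
D3: mem[0x0e..0x0f] <- [d7 fd]
query mem[0x05]=0xd7, mem[0x04]=0xc5, mem[0x03]=0x5e, mem[0x0e]=0xd7, mem[0x01]=0x28

MEM[0x05,0x04,0x03,0x0e,0x01] = d7 c5 5e d7 28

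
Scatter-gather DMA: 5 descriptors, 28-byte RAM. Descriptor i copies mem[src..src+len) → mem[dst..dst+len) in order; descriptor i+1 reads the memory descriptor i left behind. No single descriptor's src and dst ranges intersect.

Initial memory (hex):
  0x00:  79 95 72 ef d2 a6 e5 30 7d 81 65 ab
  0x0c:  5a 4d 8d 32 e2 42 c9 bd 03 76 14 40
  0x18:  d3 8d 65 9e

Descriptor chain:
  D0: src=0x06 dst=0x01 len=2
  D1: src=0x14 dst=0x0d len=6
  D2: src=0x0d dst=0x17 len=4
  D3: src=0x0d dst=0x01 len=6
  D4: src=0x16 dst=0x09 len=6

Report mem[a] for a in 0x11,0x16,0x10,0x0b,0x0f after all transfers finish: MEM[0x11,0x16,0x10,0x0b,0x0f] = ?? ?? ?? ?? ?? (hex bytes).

  after D0: wrote 2B at 0x01 = e530
  after D1: wrote 6B at 0x0d = 03761440d38d
  after D2: wrote 4B at 0x17 = 03761440
  after D3: wrote 6B at 0x01 = 03761440d38d
  after D4: wrote 6B at 0x09 = 14037614409e
query mem[0x11]=0xd3, mem[0x16]=0x14, mem[0x10]=0x40, mem[0x0b]=0x76, mem[0x0f]=0x14

MEM[0x11,0x16,0x10,0x0b,0x0f] = d3 14 40 76 14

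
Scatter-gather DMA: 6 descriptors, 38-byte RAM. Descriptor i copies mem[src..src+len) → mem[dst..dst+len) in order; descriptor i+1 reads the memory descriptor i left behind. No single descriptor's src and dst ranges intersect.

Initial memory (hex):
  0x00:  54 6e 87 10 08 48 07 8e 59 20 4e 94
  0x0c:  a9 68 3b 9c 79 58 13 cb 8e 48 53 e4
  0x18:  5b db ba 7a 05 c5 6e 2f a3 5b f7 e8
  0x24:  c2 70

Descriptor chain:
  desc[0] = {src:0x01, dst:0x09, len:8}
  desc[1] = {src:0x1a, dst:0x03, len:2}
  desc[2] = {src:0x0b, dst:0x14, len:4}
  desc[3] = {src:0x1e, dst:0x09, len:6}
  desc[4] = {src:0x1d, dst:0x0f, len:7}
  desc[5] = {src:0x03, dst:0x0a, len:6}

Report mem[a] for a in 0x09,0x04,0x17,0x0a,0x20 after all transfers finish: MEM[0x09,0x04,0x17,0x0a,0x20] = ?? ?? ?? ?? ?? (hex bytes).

MEM[0x09,0x04,0x17,0x0a,0x20] = 6e 7a 07 ba a3

D0: mem[0x09..0x10] <- [6e 87 10 08 48 07 8e 59]
D1: mem[0x03..0x04] <- [ba 7a]
D2: mem[0x14..0x17] <- [10 08 48 07]
D3: mem[0x09..0x0e] <- [6e 2f a3 5b f7 e8]
D4: mem[0x0f..0x15] <- [c5 6e 2f a3 5b f7 e8]
D5: mem[0x0a..0x0f] <- [ba 7a 48 07 8e 59]
query mem[0x09]=0x6e, mem[0x04]=0x7a, mem[0x17]=0x07, mem[0x0a]=0xba, mem[0x20]=0xa3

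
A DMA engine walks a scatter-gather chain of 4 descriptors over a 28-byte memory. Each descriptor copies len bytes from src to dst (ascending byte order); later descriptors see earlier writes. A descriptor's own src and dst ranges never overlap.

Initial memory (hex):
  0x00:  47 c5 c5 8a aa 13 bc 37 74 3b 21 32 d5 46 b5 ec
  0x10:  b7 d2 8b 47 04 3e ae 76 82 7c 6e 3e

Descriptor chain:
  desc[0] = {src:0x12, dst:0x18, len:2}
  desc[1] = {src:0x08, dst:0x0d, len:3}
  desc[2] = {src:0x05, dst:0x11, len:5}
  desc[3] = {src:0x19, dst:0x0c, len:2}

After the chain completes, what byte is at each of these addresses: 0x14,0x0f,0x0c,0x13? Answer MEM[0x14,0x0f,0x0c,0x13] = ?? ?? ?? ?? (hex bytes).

#0 dst[0x18+2] := {0x8b,0x47}
#1 dst[0x0d+3] := {0x74,0x3b,0x21}
#2 dst[0x11+5] := {0x13,0xbc,0x37,0x74,0x3b}
#3 dst[0x0c+2] := {0x47,0x6e}
query mem[0x14]=0x74, mem[0x0f]=0x21, mem[0x0c]=0x47, mem[0x13]=0x37

MEM[0x14,0x0f,0x0c,0x13] = 74 21 47 37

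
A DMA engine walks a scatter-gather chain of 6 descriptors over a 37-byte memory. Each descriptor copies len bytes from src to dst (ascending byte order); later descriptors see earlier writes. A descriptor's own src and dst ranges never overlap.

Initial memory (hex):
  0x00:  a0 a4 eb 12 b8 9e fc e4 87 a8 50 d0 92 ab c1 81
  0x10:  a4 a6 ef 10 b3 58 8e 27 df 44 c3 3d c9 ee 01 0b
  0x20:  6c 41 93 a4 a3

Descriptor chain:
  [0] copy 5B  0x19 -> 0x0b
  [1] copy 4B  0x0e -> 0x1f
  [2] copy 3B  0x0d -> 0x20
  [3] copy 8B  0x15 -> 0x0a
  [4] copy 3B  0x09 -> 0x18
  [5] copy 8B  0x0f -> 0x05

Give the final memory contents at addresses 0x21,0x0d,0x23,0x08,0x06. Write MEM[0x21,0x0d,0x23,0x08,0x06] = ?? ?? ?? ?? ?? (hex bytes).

#0 dst[0x0b+5] := {0x44,0xc3,0x3d,0xc9,0xee}
#1 dst[0x1f+4] := {0xc9,0xee,0xa4,0xa6}
#2 dst[0x20+3] := {0x3d,0xc9,0xee}
#3 dst[0x0a+8] := {0x58,0x8e,0x27,0xdf,0x44,0xc3,0x3d,0xc9}
#4 dst[0x18+3] := {0xa8,0x58,0x8e}
#5 dst[0x05+8] := {0xc3,0x3d,0xc9,0xef,0x10,0xb3,0x58,0x8e}
query mem[0x21]=0xc9, mem[0x0d]=0xdf, mem[0x23]=0xa4, mem[0x08]=0xef, mem[0x06]=0x3d

MEM[0x21,0x0d,0x23,0x08,0x06] = c9 df a4 ef 3d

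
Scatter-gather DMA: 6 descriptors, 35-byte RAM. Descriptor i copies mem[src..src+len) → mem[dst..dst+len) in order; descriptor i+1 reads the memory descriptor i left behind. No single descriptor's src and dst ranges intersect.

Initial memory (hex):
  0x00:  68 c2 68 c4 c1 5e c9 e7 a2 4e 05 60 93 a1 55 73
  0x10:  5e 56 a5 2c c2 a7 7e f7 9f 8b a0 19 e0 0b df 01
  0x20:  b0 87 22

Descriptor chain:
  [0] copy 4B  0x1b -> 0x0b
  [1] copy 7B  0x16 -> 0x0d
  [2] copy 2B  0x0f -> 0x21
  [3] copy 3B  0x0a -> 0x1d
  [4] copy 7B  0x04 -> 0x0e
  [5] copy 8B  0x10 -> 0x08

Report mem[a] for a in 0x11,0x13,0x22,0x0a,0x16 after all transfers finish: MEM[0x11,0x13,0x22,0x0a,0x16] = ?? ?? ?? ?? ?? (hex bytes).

MEM[0x11,0x13,0x22,0x0a,0x16] = e7 4e 8b a2 7e

[0] 0x1b->0x0b len=4 : 19 e0 0b df
[1] 0x16->0x0d len=7 : 7e f7 9f 8b a0 19 e0
[2] 0x0f->0x21 len=2 : 9f 8b
[3] 0x0a->0x1d len=3 : 05 19 e0
[4] 0x04->0x0e len=7 : c1 5e c9 e7 a2 4e 05
[5] 0x10->0x08 len=8 : c9 e7 a2 4e 05 a7 7e f7
query mem[0x11]=0xe7, mem[0x13]=0x4e, mem[0x22]=0x8b, mem[0x0a]=0xa2, mem[0x16]=0x7e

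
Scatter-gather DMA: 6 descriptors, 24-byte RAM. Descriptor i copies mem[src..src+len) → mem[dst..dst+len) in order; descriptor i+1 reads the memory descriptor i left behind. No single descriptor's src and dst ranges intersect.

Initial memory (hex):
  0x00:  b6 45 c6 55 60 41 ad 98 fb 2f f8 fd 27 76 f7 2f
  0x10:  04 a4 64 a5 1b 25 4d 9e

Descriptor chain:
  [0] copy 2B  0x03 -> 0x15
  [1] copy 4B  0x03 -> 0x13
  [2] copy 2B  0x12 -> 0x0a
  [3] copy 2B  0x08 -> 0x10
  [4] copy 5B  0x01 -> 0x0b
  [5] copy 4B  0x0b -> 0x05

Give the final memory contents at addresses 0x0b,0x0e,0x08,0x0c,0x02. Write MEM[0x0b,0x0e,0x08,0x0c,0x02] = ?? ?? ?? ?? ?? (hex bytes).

MEM[0x0b,0x0e,0x08,0x0c,0x02] = 45 60 60 c6 c6

  after D0: wrote 2B at 0x15 = 5560
  after D1: wrote 4B at 0x13 = 556041ad
  after D2: wrote 2B at 0x0a = 6455
  after D3: wrote 2B at 0x10 = fb2f
  after D4: wrote 5B at 0x0b = 45c6556041
  after D5: wrote 4B at 0x05 = 45c65560
query mem[0x0b]=0x45, mem[0x0e]=0x60, mem[0x08]=0x60, mem[0x0c]=0xc6, mem[0x02]=0xc6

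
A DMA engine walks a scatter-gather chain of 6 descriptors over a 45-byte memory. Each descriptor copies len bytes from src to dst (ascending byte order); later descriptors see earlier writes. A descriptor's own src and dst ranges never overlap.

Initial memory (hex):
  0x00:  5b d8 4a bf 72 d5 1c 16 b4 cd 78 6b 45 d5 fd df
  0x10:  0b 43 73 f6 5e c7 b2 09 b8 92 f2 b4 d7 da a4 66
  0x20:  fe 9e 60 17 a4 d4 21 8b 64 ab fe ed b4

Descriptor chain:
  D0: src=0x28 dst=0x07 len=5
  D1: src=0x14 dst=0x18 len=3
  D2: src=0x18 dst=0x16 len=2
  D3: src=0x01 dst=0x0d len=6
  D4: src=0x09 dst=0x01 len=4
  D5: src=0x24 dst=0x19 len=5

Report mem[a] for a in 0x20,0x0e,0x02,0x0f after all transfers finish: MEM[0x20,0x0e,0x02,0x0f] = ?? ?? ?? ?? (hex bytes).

[0] 0x28->0x07 len=5 : 64 ab fe ed b4
[1] 0x14->0x18 len=3 : 5e c7 b2
[2] 0x18->0x16 len=2 : 5e c7
[3] 0x01->0x0d len=6 : d8 4a bf 72 d5 1c
[4] 0x09->0x01 len=4 : fe ed b4 45
[5] 0x24->0x19 len=5 : a4 d4 21 8b 64
query mem[0x20]=0xfe, mem[0x0e]=0x4a, mem[0x02]=0xed, mem[0x0f]=0xbf

MEM[0x20,0x0e,0x02,0x0f] = fe 4a ed bf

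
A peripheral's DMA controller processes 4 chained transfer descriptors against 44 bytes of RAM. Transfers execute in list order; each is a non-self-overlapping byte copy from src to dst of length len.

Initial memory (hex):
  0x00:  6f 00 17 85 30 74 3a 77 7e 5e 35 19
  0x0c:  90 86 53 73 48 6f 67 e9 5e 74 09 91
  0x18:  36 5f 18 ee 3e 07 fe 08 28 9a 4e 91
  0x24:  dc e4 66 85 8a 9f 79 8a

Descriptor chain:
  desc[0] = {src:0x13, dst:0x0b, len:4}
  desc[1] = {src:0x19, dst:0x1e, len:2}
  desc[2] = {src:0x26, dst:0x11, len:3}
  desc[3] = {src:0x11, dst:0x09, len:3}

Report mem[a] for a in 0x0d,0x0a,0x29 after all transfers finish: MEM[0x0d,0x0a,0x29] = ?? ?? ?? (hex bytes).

  after D0: wrote 4B at 0x0b = e95e7409
  after D1: wrote 2B at 0x1e = 5f18
  after D2: wrote 3B at 0x11 = 66858a
  after D3: wrote 3B at 0x09 = 66858a
query mem[0x0d]=0x74, mem[0x0a]=0x85, mem[0x29]=0x9f

MEM[0x0d,0x0a,0x29] = 74 85 9f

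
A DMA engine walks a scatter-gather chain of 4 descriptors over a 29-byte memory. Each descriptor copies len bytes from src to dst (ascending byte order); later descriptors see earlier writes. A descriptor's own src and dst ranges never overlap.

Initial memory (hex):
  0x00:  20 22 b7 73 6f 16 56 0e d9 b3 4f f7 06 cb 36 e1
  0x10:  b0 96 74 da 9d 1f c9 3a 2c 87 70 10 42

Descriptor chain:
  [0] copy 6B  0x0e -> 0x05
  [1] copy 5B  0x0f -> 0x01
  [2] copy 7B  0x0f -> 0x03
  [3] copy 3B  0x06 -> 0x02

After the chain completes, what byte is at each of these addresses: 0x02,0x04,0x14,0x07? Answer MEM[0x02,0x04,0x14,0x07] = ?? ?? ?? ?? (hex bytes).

#0 dst[0x05+6] := {0x36,0xe1,0xb0,0x96,0x74,0xda}
#1 dst[0x01+5] := {0xe1,0xb0,0x96,0x74,0xda}
#2 dst[0x03+7] := {0xe1,0xb0,0x96,0x74,0xda,0x9d,0x1f}
#3 dst[0x02+3] := {0x74,0xda,0x9d}
query mem[0x02]=0x74, mem[0x04]=0x9d, mem[0x14]=0x9d, mem[0x07]=0xda

MEM[0x02,0x04,0x14,0x07] = 74 9d 9d da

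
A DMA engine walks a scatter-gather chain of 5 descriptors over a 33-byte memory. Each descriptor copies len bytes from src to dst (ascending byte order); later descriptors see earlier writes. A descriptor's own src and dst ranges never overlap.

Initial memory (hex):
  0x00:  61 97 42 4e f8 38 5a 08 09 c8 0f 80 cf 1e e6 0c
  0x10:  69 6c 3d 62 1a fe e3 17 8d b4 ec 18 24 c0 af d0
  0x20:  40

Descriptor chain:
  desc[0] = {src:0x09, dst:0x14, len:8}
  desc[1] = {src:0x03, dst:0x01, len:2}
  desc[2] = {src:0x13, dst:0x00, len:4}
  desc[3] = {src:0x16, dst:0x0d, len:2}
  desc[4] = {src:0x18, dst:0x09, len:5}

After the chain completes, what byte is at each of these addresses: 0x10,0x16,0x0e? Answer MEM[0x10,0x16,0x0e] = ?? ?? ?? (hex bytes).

  after D0: wrote 8B at 0x14 = c80f80cf1ee60c69
  after D1: wrote 2B at 0x01 = 4ef8
  after D2: wrote 4B at 0x00 = 62c80f80
  after D3: wrote 2B at 0x0d = 80cf
  after D4: wrote 5B at 0x09 = 1ee60c6924
query mem[0x10]=0x69, mem[0x16]=0x80, mem[0x0e]=0xcf

MEM[0x10,0x16,0x0e] = 69 80 cf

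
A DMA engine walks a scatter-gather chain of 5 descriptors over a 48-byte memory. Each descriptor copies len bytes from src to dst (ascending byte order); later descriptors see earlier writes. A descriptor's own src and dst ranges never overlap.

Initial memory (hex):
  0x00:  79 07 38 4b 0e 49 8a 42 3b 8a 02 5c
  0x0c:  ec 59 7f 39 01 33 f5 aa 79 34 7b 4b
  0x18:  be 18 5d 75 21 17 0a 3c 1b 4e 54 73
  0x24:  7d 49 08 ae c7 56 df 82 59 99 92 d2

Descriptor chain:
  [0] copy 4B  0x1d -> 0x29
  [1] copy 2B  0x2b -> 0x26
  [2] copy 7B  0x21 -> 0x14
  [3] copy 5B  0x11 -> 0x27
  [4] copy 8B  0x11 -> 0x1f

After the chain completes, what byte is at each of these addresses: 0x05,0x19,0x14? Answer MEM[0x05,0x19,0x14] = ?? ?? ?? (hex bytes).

MEM[0x05,0x19,0x14] = 49 3c 4e

D0: mem[0x29..0x2c] <- [17 0a 3c 1b]
D1: mem[0x26..0x27] <- [3c 1b]
D2: mem[0x14..0x1a] <- [4e 54 73 7d 49 3c 1b]
D3: mem[0x27..0x2b] <- [33 f5 aa 4e 54]
D4: mem[0x1f..0x26] <- [33 f5 aa 4e 54 73 7d 49]
query mem[0x05]=0x49, mem[0x19]=0x3c, mem[0x14]=0x4e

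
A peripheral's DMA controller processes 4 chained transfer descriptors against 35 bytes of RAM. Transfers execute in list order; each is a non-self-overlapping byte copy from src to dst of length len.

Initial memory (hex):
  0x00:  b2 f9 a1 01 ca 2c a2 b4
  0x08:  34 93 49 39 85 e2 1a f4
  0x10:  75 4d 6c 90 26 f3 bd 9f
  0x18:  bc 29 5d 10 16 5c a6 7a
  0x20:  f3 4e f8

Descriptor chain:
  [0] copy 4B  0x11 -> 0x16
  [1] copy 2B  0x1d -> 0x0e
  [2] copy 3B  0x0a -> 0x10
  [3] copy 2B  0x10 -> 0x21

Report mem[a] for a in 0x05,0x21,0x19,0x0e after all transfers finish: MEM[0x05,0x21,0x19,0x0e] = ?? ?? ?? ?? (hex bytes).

MEM[0x05,0x21,0x19,0x0e] = 2c 49 26 5c

[0] 0x11->0x16 len=4 : 4d 6c 90 26
[1] 0x1d->0x0e len=2 : 5c a6
[2] 0x0a->0x10 len=3 : 49 39 85
[3] 0x10->0x21 len=2 : 49 39
query mem[0x05]=0x2c, mem[0x21]=0x49, mem[0x19]=0x26, mem[0x0e]=0x5c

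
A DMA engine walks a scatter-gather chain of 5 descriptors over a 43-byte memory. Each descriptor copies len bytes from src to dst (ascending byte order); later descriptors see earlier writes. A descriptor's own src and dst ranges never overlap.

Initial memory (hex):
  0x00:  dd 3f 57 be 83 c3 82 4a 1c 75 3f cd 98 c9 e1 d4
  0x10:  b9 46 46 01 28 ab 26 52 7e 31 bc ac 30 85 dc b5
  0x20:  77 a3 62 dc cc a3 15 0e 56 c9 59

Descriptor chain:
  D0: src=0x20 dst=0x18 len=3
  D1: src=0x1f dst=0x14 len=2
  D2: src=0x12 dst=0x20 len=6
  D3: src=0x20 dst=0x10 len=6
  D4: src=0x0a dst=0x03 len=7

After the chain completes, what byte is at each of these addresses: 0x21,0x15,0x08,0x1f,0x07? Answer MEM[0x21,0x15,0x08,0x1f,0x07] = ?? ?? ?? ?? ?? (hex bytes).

D0: mem[0x18..0x1a] <- [77 a3 62]
D1: mem[0x14..0x15] <- [b5 77]
D2: mem[0x20..0x25] <- [46 01 b5 77 26 52]
D3: mem[0x10..0x15] <- [46 01 b5 77 26 52]
D4: mem[0x03..0x09] <- [3f cd 98 c9 e1 d4 46]
query mem[0x21]=0x01, mem[0x15]=0x52, mem[0x08]=0xd4, mem[0x1f]=0xb5, mem[0x07]=0xe1

MEM[0x21,0x15,0x08,0x1f,0x07] = 01 52 d4 b5 e1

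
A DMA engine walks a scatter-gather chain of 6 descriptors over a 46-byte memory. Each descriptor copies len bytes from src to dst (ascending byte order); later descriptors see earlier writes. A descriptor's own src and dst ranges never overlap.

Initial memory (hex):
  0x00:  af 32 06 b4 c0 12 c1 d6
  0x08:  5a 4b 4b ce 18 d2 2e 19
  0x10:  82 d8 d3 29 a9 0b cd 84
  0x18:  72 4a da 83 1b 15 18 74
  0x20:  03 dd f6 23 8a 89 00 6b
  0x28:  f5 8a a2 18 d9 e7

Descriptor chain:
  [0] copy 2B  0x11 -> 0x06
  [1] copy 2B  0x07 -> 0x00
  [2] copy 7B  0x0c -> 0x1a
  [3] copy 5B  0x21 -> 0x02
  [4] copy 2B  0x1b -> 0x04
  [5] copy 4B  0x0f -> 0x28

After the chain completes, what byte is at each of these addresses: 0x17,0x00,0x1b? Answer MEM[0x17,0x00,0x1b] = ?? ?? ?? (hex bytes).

MEM[0x17,0x00,0x1b] = 84 d3 d2

  after D0: wrote 2B at 0x06 = d8d3
  after D1: wrote 2B at 0x00 = d35a
  after D2: wrote 7B at 0x1a = 18d22e1982d8d3
  after D3: wrote 5B at 0x02 = ddf6238a89
  after D4: wrote 2B at 0x04 = d22e
  after D5: wrote 4B at 0x28 = 1982d8d3
query mem[0x17]=0x84, mem[0x00]=0xd3, mem[0x1b]=0xd2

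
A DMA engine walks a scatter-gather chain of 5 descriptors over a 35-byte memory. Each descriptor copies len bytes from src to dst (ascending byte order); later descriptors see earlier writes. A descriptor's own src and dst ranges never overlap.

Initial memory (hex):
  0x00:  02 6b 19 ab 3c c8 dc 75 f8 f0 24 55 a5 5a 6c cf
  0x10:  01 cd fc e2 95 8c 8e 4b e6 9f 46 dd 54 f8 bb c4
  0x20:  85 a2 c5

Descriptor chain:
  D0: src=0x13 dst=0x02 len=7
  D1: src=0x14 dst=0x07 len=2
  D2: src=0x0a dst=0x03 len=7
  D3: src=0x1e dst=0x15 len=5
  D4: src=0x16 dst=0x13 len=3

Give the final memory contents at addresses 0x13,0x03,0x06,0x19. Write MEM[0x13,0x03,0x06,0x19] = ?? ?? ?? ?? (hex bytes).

D0: mem[0x02..0x08] <- [e2 95 8c 8e 4b e6 9f]
D1: mem[0x07..0x08] <- [95 8c]
D2: mem[0x03..0x09] <- [24 55 a5 5a 6c cf 01]
D3: mem[0x15..0x19] <- [bb c4 85 a2 c5]
D4: mem[0x13..0x15] <- [c4 85 a2]
query mem[0x13]=0xc4, mem[0x03]=0x24, mem[0x06]=0x5a, mem[0x19]=0xc5

MEM[0x13,0x03,0x06,0x19] = c4 24 5a c5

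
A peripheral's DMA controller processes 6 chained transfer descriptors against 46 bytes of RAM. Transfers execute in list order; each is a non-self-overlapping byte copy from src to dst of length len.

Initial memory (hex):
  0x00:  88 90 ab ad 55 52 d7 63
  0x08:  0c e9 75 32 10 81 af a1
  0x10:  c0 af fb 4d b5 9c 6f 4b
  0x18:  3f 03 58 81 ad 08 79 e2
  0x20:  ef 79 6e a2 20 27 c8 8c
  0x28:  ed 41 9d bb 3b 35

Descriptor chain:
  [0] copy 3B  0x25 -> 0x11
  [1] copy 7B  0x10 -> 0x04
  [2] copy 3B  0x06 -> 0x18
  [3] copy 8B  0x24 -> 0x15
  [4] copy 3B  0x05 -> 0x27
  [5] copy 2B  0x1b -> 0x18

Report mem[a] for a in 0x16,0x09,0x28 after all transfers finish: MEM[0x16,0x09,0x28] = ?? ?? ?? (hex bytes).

MEM[0x16,0x09,0x28] = 27 9c c8

D0: mem[0x11..0x13] <- [27 c8 8c]
D1: mem[0x04..0x0a] <- [c0 27 c8 8c b5 9c 6f]
D2: mem[0x18..0x1a] <- [c8 8c b5]
D3: mem[0x15..0x1c] <- [20 27 c8 8c ed 41 9d bb]
D4: mem[0x27..0x29] <- [27 c8 8c]
D5: mem[0x18..0x19] <- [9d bb]
query mem[0x16]=0x27, mem[0x09]=0x9c, mem[0x28]=0xc8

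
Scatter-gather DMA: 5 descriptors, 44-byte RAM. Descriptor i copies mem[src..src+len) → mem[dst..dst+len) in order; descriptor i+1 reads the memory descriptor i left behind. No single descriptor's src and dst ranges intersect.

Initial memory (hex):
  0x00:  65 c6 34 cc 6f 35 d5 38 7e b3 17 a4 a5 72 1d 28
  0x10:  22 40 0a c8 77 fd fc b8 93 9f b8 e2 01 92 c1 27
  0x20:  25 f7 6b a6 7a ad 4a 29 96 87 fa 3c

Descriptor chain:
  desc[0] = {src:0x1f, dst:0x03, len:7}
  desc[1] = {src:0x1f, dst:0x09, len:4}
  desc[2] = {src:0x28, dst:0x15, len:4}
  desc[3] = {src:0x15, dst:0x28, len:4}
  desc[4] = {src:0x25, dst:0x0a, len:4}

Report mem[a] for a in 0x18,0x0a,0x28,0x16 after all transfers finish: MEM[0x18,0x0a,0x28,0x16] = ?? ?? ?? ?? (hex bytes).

MEM[0x18,0x0a,0x28,0x16] = 3c ad 96 87

[0] 0x1f->0x03 len=7 : 27 25 f7 6b a6 7a ad
[1] 0x1f->0x09 len=4 : 27 25 f7 6b
[2] 0x28->0x15 len=4 : 96 87 fa 3c
[3] 0x15->0x28 len=4 : 96 87 fa 3c
[4] 0x25->0x0a len=4 : ad 4a 29 96
query mem[0x18]=0x3c, mem[0x0a]=0xad, mem[0x28]=0x96, mem[0x16]=0x87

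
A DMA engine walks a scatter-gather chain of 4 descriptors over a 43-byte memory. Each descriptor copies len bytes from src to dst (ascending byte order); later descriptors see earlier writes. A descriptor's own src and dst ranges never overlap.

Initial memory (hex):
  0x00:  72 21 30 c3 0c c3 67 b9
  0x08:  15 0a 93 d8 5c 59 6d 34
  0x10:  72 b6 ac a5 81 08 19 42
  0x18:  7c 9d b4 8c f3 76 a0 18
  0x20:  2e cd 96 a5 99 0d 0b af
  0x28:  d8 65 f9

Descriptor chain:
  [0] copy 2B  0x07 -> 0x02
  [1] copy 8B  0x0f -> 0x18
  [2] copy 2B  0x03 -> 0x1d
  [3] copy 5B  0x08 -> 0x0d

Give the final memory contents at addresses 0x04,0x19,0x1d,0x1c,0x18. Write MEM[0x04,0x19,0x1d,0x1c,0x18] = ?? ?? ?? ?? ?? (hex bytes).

MEM[0x04,0x19,0x1d,0x1c,0x18] = 0c 72 15 a5 34

D0: mem[0x02..0x03] <- [b9 15]
D1: mem[0x18..0x1f] <- [34 72 b6 ac a5 81 08 19]
D2: mem[0x1d..0x1e] <- [15 0c]
D3: mem[0x0d..0x11] <- [15 0a 93 d8 5c]
query mem[0x04]=0x0c, mem[0x19]=0x72, mem[0x1d]=0x15, mem[0x1c]=0xa5, mem[0x18]=0x34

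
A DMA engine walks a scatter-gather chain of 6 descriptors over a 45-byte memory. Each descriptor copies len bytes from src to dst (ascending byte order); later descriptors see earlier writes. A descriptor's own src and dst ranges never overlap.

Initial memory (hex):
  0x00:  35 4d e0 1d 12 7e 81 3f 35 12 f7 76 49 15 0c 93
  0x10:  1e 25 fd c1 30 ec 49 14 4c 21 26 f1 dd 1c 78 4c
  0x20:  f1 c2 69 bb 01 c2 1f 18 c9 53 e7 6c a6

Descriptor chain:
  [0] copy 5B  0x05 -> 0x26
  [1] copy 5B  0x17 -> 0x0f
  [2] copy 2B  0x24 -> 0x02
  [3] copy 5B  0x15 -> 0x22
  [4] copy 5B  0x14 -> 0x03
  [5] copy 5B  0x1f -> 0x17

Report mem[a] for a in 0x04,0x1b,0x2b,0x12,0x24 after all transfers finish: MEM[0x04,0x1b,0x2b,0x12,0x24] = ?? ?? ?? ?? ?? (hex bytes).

[0] 0x05->0x26 len=5 : 7e 81 3f 35 12
[1] 0x17->0x0f len=5 : 14 4c 21 26 f1
[2] 0x24->0x02 len=2 : 01 c2
[3] 0x15->0x22 len=5 : ec 49 14 4c 21
[4] 0x14->0x03 len=5 : 30 ec 49 14 4c
[5] 0x1f->0x17 len=5 : 4c f1 c2 ec 49
query mem[0x04]=0xec, mem[0x1b]=0x49, mem[0x2b]=0x6c, mem[0x12]=0x26, mem[0x24]=0x14

MEM[0x04,0x1b,0x2b,0x12,0x24] = ec 49 6c 26 14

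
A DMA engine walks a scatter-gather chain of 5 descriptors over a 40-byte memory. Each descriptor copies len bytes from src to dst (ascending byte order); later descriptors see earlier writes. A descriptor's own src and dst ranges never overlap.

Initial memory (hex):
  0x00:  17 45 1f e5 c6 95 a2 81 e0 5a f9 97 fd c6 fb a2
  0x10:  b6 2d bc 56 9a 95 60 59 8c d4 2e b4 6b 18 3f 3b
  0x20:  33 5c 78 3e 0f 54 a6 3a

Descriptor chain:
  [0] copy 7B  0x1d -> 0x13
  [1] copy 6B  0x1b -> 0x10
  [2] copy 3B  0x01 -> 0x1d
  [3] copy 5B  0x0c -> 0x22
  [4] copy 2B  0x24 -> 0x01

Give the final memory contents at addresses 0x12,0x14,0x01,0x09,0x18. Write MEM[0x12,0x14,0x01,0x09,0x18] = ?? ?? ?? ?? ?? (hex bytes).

#0 dst[0x13+7] := {0x18,0x3f,0x3b,0x33,0x5c,0x78,0x3e}
#1 dst[0x10+6] := {0xb4,0x6b,0x18,0x3f,0x3b,0x33}
#2 dst[0x1d+3] := {0x45,0x1f,0xe5}
#3 dst[0x22+5] := {0xfd,0xc6,0xfb,0xa2,0xb4}
#4 dst[0x01+2] := {0xfb,0xa2}
query mem[0x12]=0x18, mem[0x14]=0x3b, mem[0x01]=0xfb, mem[0x09]=0x5a, mem[0x18]=0x78

MEM[0x12,0x14,0x01,0x09,0x18] = 18 3b fb 5a 78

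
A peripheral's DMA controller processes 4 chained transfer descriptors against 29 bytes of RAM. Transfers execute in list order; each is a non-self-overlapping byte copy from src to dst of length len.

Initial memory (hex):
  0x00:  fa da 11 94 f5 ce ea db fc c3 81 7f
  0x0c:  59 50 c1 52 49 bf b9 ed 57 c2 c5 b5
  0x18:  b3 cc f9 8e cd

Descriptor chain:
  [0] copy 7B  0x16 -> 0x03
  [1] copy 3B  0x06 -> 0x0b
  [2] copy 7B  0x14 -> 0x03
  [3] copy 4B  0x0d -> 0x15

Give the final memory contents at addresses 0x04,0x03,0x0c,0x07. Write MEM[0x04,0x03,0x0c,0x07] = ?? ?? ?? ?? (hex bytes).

MEM[0x04,0x03,0x0c,0x07] = c2 57 f9 b3

D0: mem[0x03..0x09] <- [c5 b5 b3 cc f9 8e cd]
D1: mem[0x0b..0x0d] <- [cc f9 8e]
D2: mem[0x03..0x09] <- [57 c2 c5 b5 b3 cc f9]
D3: mem[0x15..0x18] <- [8e c1 52 49]
query mem[0x04]=0xc2, mem[0x03]=0x57, mem[0x0c]=0xf9, mem[0x07]=0xb3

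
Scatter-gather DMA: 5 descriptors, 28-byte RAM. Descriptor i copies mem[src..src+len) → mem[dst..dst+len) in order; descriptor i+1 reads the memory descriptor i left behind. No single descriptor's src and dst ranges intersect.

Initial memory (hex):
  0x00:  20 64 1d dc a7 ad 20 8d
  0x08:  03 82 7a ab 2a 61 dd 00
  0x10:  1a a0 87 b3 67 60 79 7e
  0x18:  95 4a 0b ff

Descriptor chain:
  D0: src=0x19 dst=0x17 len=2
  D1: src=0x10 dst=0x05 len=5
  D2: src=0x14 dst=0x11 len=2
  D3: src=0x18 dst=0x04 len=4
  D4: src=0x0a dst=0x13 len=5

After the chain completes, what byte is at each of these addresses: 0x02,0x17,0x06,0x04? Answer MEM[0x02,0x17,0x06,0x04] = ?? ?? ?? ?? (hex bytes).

MEM[0x02,0x17,0x06,0x04] = 1d dd 0b 0b

  after D0: wrote 2B at 0x17 = 4a0b
  after D1: wrote 5B at 0x05 = 1aa087b367
  after D2: wrote 2B at 0x11 = 6760
  after D3: wrote 4B at 0x04 = 0b4a0bff
  after D4: wrote 5B at 0x13 = 7aab2a61dd
query mem[0x02]=0x1d, mem[0x17]=0xdd, mem[0x06]=0x0b, mem[0x04]=0x0b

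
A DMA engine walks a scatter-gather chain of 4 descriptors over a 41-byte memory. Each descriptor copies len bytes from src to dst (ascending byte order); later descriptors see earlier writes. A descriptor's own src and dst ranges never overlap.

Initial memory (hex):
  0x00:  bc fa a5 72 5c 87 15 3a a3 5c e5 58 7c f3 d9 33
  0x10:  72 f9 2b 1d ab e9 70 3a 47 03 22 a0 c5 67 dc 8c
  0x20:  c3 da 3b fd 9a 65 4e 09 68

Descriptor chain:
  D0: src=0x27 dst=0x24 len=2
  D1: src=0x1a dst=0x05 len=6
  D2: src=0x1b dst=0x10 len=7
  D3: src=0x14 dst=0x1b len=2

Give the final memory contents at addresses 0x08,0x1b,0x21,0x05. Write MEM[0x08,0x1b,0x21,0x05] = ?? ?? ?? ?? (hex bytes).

MEM[0x08,0x1b,0x21,0x05] = 67 8c da 22

  after D0: wrote 2B at 0x24 = 0968
  after D1: wrote 6B at 0x05 = 22a0c567dc8c
  after D2: wrote 7B at 0x10 = a0c567dc8cc3da
  after D3: wrote 2B at 0x1b = 8cc3
query mem[0x08]=0x67, mem[0x1b]=0x8c, mem[0x21]=0xda, mem[0x05]=0x22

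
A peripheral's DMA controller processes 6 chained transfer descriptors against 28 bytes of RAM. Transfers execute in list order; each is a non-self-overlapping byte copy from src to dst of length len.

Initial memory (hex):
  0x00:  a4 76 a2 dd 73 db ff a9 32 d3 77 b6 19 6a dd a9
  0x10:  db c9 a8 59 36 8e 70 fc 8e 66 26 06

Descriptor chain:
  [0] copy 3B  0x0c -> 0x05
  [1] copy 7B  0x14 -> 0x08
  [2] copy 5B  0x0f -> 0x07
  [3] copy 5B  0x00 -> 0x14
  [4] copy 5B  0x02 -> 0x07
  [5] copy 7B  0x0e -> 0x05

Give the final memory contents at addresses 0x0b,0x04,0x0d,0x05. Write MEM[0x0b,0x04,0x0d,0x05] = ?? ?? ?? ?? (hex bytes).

D0: mem[0x05..0x07] <- [19 6a dd]
D1: mem[0x08..0x0e] <- [36 8e 70 fc 8e 66 26]
D2: mem[0x07..0x0b] <- [a9 db c9 a8 59]
D3: mem[0x14..0x18] <- [a4 76 a2 dd 73]
D4: mem[0x07..0x0b] <- [a2 dd 73 19 6a]
D5: mem[0x05..0x0b] <- [26 a9 db c9 a8 59 a4]
query mem[0x0b]=0xa4, mem[0x04]=0x73, mem[0x0d]=0x66, mem[0x05]=0x26

MEM[0x0b,0x04,0x0d,0x05] = a4 73 66 26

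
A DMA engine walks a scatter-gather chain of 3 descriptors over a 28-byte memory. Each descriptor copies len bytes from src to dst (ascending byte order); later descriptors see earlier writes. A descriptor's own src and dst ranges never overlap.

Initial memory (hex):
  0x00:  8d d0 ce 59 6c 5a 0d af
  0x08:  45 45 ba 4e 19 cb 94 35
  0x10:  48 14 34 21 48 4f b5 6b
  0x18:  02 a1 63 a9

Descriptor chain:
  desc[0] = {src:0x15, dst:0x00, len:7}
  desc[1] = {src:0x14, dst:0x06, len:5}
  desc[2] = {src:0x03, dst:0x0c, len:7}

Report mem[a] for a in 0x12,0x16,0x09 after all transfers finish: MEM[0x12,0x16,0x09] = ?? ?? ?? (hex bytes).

D0: mem[0x00..0x06] <- [4f b5 6b 02 a1 63 a9]
D1: mem[0x06..0x0a] <- [48 4f b5 6b 02]
D2: mem[0x0c..0x12] <- [02 a1 63 48 4f b5 6b]
query mem[0x12]=0x6b, mem[0x16]=0xb5, mem[0x09]=0x6b

MEM[0x12,0x16,0x09] = 6b b5 6b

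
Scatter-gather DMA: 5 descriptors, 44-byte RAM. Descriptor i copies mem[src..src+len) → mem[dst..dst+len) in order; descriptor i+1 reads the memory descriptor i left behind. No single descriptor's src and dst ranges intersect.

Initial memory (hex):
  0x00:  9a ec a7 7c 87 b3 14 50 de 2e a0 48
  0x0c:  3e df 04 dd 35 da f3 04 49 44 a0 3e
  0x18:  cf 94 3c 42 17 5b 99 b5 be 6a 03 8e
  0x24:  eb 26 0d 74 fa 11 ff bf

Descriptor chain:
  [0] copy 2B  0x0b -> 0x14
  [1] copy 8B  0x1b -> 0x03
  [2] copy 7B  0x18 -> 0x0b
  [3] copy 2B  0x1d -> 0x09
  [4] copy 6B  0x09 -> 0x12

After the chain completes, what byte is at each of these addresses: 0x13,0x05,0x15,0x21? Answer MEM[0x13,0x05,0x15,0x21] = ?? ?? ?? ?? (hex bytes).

MEM[0x13,0x05,0x15,0x21] = 99 5b 94 6a

[0] 0x0b->0x14 len=2 : 48 3e
[1] 0x1b->0x03 len=8 : 42 17 5b 99 b5 be 6a 03
[2] 0x18->0x0b len=7 : cf 94 3c 42 17 5b 99
[3] 0x1d->0x09 len=2 : 5b 99
[4] 0x09->0x12 len=6 : 5b 99 cf 94 3c 42
query mem[0x13]=0x99, mem[0x05]=0x5b, mem[0x15]=0x94, mem[0x21]=0x6a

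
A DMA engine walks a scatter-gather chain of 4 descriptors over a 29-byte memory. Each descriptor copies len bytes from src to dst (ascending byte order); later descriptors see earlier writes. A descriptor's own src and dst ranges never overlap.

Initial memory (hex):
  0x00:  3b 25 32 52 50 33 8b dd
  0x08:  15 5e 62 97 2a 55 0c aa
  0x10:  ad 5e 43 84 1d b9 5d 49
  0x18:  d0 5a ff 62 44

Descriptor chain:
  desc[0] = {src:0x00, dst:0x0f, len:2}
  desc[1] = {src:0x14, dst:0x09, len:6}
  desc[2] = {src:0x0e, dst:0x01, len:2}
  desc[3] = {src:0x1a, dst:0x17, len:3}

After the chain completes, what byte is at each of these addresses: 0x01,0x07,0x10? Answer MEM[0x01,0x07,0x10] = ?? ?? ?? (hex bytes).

MEM[0x01,0x07,0x10] = 5a dd 25

[0] 0x00->0x0f len=2 : 3b 25
[1] 0x14->0x09 len=6 : 1d b9 5d 49 d0 5a
[2] 0x0e->0x01 len=2 : 5a 3b
[3] 0x1a->0x17 len=3 : ff 62 44
query mem[0x01]=0x5a, mem[0x07]=0xdd, mem[0x10]=0x25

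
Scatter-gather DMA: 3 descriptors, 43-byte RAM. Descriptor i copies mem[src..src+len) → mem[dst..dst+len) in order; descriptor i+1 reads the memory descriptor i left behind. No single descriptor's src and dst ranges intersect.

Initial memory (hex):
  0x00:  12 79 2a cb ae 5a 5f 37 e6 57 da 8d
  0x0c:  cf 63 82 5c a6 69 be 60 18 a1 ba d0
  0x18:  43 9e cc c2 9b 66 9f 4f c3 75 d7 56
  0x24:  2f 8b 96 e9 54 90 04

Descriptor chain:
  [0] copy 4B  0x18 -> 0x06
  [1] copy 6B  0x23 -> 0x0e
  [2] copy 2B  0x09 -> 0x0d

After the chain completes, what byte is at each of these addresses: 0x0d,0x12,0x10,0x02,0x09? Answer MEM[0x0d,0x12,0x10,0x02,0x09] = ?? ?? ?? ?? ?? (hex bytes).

  after D0: wrote 4B at 0x06 = 439eccc2
  after D1: wrote 6B at 0x0e = 562f8b96e954
  after D2: wrote 2B at 0x0d = c2da
query mem[0x0d]=0xc2, mem[0x12]=0xe9, mem[0x10]=0x8b, mem[0x02]=0x2a, mem[0x09]=0xc2

MEM[0x0d,0x12,0x10,0x02,0x09] = c2 e9 8b 2a c2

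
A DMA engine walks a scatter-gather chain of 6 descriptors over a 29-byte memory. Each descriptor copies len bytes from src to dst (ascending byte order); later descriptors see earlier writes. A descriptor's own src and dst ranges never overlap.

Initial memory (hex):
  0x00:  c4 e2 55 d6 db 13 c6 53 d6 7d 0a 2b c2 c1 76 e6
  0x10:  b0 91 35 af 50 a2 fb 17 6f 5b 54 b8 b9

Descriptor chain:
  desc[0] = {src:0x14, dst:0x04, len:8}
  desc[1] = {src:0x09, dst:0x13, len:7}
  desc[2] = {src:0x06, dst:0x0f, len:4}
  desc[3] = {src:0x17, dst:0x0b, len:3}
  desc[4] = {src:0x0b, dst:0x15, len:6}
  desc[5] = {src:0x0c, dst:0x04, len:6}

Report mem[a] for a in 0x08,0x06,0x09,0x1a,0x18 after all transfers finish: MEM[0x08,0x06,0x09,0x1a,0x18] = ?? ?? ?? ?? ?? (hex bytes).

MEM[0x08,0x06,0x09,0x1a,0x18] = 17 76 6f 17 76

D0: mem[0x04..0x0b] <- [50 a2 fb 17 6f 5b 54 b8]
D1: mem[0x13..0x19] <- [5b 54 b8 c2 c1 76 e6]
D2: mem[0x0f..0x12] <- [fb 17 6f 5b]
D3: mem[0x0b..0x0d] <- [c1 76 e6]
D4: mem[0x15..0x1a] <- [c1 76 e6 76 fb 17]
D5: mem[0x04..0x09] <- [76 e6 76 fb 17 6f]
query mem[0x08]=0x17, mem[0x06]=0x76, mem[0x09]=0x6f, mem[0x1a]=0x17, mem[0x18]=0x76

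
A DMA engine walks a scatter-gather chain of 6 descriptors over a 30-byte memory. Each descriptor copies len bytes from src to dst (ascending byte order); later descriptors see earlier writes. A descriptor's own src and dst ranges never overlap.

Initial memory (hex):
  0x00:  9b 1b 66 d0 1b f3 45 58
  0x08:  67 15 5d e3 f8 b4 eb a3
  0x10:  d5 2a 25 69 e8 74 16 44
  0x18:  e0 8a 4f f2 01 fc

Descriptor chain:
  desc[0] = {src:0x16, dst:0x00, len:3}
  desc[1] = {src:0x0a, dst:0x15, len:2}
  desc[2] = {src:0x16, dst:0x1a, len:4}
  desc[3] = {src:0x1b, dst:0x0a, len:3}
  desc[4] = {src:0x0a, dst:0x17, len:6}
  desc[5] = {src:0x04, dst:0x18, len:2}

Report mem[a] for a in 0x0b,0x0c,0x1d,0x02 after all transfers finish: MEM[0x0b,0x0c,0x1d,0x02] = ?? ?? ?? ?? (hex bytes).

MEM[0x0b,0x0c,0x1d,0x02] = e0 8a 8a e0

#0 dst[0x00+3] := {0x16,0x44,0xe0}
#1 dst[0x15+2] := {0x5d,0xe3}
#2 dst[0x1a+4] := {0xe3,0x44,0xe0,0x8a}
#3 dst[0x0a+3] := {0x44,0xe0,0x8a}
#4 dst[0x17+6] := {0x44,0xe0,0x8a,0xb4,0xeb,0xa3}
#5 dst[0x18+2] := {0x1b,0xf3}
query mem[0x0b]=0xe0, mem[0x0c]=0x8a, mem[0x1d]=0x8a, mem[0x02]=0xe0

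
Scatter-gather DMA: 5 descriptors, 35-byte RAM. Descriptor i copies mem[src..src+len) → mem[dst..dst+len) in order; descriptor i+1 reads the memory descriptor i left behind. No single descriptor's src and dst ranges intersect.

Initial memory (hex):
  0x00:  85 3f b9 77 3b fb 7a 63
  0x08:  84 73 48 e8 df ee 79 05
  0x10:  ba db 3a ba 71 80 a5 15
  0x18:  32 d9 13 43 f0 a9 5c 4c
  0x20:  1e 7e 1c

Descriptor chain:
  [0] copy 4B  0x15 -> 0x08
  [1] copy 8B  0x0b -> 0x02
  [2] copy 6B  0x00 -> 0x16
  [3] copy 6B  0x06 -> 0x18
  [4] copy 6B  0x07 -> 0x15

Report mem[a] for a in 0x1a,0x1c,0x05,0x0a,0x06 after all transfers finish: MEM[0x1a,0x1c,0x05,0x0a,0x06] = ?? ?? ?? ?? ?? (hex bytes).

D0: mem[0x08..0x0b] <- [80 a5 15 32]
D1: mem[0x02..0x09] <- [32 df ee 79 05 ba db 3a]
D2: mem[0x16..0x1b] <- [85 3f 32 df ee 79]
D3: mem[0x18..0x1d] <- [05 ba db 3a 15 32]
D4: mem[0x15..0x1a] <- [ba db 3a 15 32 df]
query mem[0x1a]=0xdf, mem[0x1c]=0x15, mem[0x05]=0x79, mem[0x0a]=0x15, mem[0x06]=0x05

MEM[0x1a,0x1c,0x05,0x0a,0x06] = df 15 79 15 05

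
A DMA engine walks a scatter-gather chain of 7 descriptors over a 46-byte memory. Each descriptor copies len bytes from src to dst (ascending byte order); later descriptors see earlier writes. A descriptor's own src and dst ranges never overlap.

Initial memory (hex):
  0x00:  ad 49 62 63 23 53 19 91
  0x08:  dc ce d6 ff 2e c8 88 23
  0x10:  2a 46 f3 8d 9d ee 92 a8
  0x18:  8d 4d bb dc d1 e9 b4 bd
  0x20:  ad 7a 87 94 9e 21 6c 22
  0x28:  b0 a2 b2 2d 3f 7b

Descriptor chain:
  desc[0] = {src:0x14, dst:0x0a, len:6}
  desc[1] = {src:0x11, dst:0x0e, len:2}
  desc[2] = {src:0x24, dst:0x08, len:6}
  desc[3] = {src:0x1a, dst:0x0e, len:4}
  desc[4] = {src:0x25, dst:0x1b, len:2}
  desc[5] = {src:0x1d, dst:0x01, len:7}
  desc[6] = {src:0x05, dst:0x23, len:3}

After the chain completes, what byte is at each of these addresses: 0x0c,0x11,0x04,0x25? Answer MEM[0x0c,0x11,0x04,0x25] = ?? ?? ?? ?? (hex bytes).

MEM[0x0c,0x11,0x04,0x25] = b0 e9 ad 94

  after D0: wrote 6B at 0x0a = 9dee92a88d4d
  after D1: wrote 2B at 0x0e = 46f3
  after D2: wrote 6B at 0x08 = 9e216c22b0a2
  after D3: wrote 4B at 0x0e = bbdcd1e9
  after D4: wrote 2B at 0x1b = 216c
  after D5: wrote 7B at 0x01 = e9b4bdad7a8794
  after D6: wrote 3B at 0x23 = 7a8794
query mem[0x0c]=0xb0, mem[0x11]=0xe9, mem[0x04]=0xad, mem[0x25]=0x94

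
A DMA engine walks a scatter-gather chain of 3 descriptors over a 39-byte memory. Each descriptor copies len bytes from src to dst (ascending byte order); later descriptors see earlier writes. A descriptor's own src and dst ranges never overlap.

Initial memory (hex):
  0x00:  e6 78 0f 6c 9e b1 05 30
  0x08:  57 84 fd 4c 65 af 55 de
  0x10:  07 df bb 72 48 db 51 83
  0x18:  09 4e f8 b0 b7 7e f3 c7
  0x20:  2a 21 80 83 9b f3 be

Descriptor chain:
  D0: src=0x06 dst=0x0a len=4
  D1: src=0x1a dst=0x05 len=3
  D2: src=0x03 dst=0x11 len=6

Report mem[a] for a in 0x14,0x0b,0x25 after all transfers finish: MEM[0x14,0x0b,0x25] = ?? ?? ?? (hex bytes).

MEM[0x14,0x0b,0x25] = b0 30 f3

[0] 0x06->0x0a len=4 : 05 30 57 84
[1] 0x1a->0x05 len=3 : f8 b0 b7
[2] 0x03->0x11 len=6 : 6c 9e f8 b0 b7 57
query mem[0x14]=0xb0, mem[0x0b]=0x30, mem[0x25]=0xf3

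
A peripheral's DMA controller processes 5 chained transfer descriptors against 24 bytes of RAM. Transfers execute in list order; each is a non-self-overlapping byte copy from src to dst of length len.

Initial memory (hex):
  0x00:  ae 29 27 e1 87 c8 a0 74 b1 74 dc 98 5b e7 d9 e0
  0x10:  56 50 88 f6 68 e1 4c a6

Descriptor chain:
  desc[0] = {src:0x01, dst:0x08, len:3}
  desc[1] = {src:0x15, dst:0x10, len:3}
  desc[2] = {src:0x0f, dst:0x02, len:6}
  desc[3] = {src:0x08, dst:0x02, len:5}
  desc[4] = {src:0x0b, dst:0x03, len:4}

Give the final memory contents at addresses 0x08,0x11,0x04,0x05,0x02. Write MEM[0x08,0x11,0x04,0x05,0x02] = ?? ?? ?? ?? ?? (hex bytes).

#0 dst[0x08+3] := {0x29,0x27,0xe1}
#1 dst[0x10+3] := {0xe1,0x4c,0xa6}
#2 dst[0x02+6] := {0xe0,0xe1,0x4c,0xa6,0xf6,0x68}
#3 dst[0x02+5] := {0x29,0x27,0xe1,0x98,0x5b}
#4 dst[0x03+4] := {0x98,0x5b,0xe7,0xd9}
query mem[0x08]=0x29, mem[0x11]=0x4c, mem[0x04]=0x5b, mem[0x05]=0xe7, mem[0x02]=0x29

MEM[0x08,0x11,0x04,0x05,0x02] = 29 4c 5b e7 29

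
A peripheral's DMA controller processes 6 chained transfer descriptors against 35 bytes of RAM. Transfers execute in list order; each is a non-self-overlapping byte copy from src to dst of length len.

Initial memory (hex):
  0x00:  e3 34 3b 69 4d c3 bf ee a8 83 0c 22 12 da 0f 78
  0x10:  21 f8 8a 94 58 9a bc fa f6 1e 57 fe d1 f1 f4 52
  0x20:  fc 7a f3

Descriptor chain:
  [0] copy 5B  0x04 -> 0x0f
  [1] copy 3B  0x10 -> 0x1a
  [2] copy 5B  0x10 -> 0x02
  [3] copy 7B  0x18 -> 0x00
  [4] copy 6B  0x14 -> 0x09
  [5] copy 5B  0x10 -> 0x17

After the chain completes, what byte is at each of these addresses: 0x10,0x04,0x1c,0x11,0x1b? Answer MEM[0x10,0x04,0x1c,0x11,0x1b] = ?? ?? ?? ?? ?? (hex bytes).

MEM[0x10,0x04,0x1c,0x11,0x1b] = c3 ee ee bf 58

#0 dst[0x0f+5] := {0x4d,0xc3,0xbf,0xee,0xa8}
#1 dst[0x1a+3] := {0xc3,0xbf,0xee}
#2 dst[0x02+5] := {0xc3,0xbf,0xee,0xa8,0x58}
#3 dst[0x00+7] := {0xf6,0x1e,0xc3,0xbf,0xee,0xf1,0xf4}
#4 dst[0x09+6] := {0x58,0x9a,0xbc,0xfa,0xf6,0x1e}
#5 dst[0x17+5] := {0xc3,0xbf,0xee,0xa8,0x58}
query mem[0x10]=0xc3, mem[0x04]=0xee, mem[0x1c]=0xee, mem[0x11]=0xbf, mem[0x1b]=0x58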